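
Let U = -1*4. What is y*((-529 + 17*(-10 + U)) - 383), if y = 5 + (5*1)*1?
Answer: -11500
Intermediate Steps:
U = -4
y = 10 (y = 5 + 5*1 = 5 + 5 = 10)
y*((-529 + 17*(-10 + U)) - 383) = 10*((-529 + 17*(-10 - 4)) - 383) = 10*((-529 + 17*(-14)) - 383) = 10*((-529 - 238) - 383) = 10*(-767 - 383) = 10*(-1150) = -11500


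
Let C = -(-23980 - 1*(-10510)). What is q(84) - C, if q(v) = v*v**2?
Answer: 579234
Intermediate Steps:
q(v) = v**3
C = 13470 (C = -(-23980 + 10510) = -1*(-13470) = 13470)
q(84) - C = 84**3 - 1*13470 = 592704 - 13470 = 579234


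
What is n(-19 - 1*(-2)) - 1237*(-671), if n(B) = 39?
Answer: 830066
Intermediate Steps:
n(-19 - 1*(-2)) - 1237*(-671) = 39 - 1237*(-671) = 39 + 830027 = 830066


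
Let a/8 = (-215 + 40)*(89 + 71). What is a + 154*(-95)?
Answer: -238630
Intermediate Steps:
a = -224000 (a = 8*((-215 + 40)*(89 + 71)) = 8*(-175*160) = 8*(-28000) = -224000)
a + 154*(-95) = -224000 + 154*(-95) = -224000 - 14630 = -238630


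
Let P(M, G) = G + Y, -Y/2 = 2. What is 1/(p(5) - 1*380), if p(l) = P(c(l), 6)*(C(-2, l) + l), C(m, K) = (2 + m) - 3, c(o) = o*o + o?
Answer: -1/376 ≈ -0.0026596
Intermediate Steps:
Y = -4 (Y = -2*2 = -4)
c(o) = o + o² (c(o) = o² + o = o + o²)
C(m, K) = -1 + m
P(M, G) = -4 + G (P(M, G) = G - 4 = -4 + G)
p(l) = -6 + 2*l (p(l) = (-4 + 6)*((-1 - 2) + l) = 2*(-3 + l) = -6 + 2*l)
1/(p(5) - 1*380) = 1/((-6 + 2*5) - 1*380) = 1/((-6 + 10) - 380) = 1/(4 - 380) = 1/(-376) = -1/376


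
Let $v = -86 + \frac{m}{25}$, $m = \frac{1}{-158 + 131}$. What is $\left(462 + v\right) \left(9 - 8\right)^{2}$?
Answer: $\frac{253799}{675} \approx 376.0$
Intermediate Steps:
$m = - \frac{1}{27}$ ($m = \frac{1}{-27} = - \frac{1}{27} \approx -0.037037$)
$v = - \frac{58051}{675}$ ($v = -86 - \frac{1}{27 \cdot 25} = -86 - \frac{1}{675} = - \frac{58051}{675} \approx -86.001$)
$\left(462 + v\right) \left(9 - 8\right)^{2} = \left(462 - \frac{58051}{675}\right) \left(9 - 8\right)^{2} = \frac{253799 \cdot 1^{2}}{675} = \frac{253799}{675} \cdot 1 = \frac{253799}{675}$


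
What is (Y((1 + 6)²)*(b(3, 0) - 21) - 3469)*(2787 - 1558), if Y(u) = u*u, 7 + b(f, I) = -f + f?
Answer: -86886613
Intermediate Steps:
b(f, I) = -7 (b(f, I) = -7 + (-f + f) = -7 + 0 = -7)
Y(u) = u²
(Y((1 + 6)²)*(b(3, 0) - 21) - 3469)*(2787 - 1558) = (((1 + 6)²)²*(-7 - 21) - 3469)*(2787 - 1558) = ((7²)²*(-28) - 3469)*1229 = (49²*(-28) - 3469)*1229 = (2401*(-28) - 3469)*1229 = (-67228 - 3469)*1229 = -70697*1229 = -86886613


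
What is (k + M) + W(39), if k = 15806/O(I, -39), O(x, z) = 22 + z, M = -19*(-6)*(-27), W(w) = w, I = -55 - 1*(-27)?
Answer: -67469/17 ≈ -3968.8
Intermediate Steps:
I = -28 (I = -55 + 27 = -28)
M = -3078 (M = 114*(-27) = -3078)
k = -15806/17 (k = 15806/(22 - 39) = 15806/(-17) = 15806*(-1/17) = -15806/17 ≈ -929.76)
(k + M) + W(39) = (-15806/17 - 3078) + 39 = -68132/17 + 39 = -67469/17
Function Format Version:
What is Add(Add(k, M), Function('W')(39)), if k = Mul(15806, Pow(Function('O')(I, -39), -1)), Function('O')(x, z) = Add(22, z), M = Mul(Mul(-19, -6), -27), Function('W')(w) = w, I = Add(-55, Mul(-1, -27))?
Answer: Rational(-67469, 17) ≈ -3968.8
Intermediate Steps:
I = -28 (I = Add(-55, 27) = -28)
M = -3078 (M = Mul(114, -27) = -3078)
k = Rational(-15806, 17) (k = Mul(15806, Pow(Add(22, -39), -1)) = Mul(15806, Pow(-17, -1)) = Mul(15806, Rational(-1, 17)) = Rational(-15806, 17) ≈ -929.76)
Add(Add(k, M), Function('W')(39)) = Add(Add(Rational(-15806, 17), -3078), 39) = Add(Rational(-68132, 17), 39) = Rational(-67469, 17)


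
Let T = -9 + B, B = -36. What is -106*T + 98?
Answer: 4868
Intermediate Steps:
T = -45 (T = -9 - 36 = -45)
-106*T + 98 = -106*(-45) + 98 = 4770 + 98 = 4868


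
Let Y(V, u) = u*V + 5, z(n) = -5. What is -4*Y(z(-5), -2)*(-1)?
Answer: 60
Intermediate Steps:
Y(V, u) = 5 + V*u (Y(V, u) = V*u + 5 = 5 + V*u)
-4*Y(z(-5), -2)*(-1) = -4*(5 - 5*(-2))*(-1) = -4*(5 + 10)*(-1) = -4*15*(-1) = -60*(-1) = -1*(-60) = 60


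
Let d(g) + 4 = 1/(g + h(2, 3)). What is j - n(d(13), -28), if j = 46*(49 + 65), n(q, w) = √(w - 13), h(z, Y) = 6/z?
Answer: 5244 - I*√41 ≈ 5244.0 - 6.4031*I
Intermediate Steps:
d(g) = -4 + 1/(3 + g) (d(g) = -4 + 1/(g + 6/2) = -4 + 1/(g + 6*(½)) = -4 + 1/(g + 3) = -4 + 1/(3 + g))
n(q, w) = √(-13 + w)
j = 5244 (j = 46*114 = 5244)
j - n(d(13), -28) = 5244 - √(-13 - 28) = 5244 - √(-41) = 5244 - I*√41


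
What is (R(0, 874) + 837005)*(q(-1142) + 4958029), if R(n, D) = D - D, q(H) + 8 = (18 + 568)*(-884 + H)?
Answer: 3156165898925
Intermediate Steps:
q(H) = -518032 + 586*H (q(H) = -8 + (18 + 568)*(-884 + H) = -8 + 586*(-884 + H) = -8 + (-518024 + 586*H) = -518032 + 586*H)
R(n, D) = 0
(R(0, 874) + 837005)*(q(-1142) + 4958029) = (0 + 837005)*((-518032 + 586*(-1142)) + 4958029) = 837005*((-518032 - 669212) + 4958029) = 837005*(-1187244 + 4958029) = 837005*3770785 = 3156165898925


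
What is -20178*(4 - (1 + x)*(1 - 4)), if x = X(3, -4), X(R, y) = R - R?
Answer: -141246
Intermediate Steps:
X(R, y) = 0
x = 0
-20178*(4 - (1 + x)*(1 - 4)) = -20178*(4 - (1 + 0)*(1 - 4)) = -20178*(4 - (-3)) = -20178*(4 - 1*(-3)) = -20178*(4 + 3) = -20178*7 = -141246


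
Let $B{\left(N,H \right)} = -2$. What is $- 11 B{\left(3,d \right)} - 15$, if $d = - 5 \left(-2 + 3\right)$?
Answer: $7$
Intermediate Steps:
$d = -5$ ($d = \left(-5\right) 1 = -5$)
$- 11 B{\left(3,d \right)} - 15 = \left(-11\right) \left(-2\right) - 15 = 22 - 15 = 7$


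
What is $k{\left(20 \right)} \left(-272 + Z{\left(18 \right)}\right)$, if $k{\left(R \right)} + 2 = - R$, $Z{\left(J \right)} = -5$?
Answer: $6094$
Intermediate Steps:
$k{\left(R \right)} = -2 - R$
$k{\left(20 \right)} \left(-272 + Z{\left(18 \right)}\right) = \left(-2 - 20\right) \left(-272 - 5\right) = \left(-2 - 20\right) \left(-277\right) = \left(-22\right) \left(-277\right) = 6094$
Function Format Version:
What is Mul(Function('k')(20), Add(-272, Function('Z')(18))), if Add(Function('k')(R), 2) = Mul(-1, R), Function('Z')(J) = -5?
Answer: 6094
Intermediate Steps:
Function('k')(R) = Add(-2, Mul(-1, R))
Mul(Function('k')(20), Add(-272, Function('Z')(18))) = Mul(Add(-2, Mul(-1, 20)), Add(-272, -5)) = Mul(Add(-2, -20), -277) = Mul(-22, -277) = 6094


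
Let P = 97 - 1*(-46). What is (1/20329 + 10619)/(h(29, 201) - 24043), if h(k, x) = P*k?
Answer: -17989471/33705482 ≈ -0.53373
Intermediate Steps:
P = 143 (P = 97 + 46 = 143)
h(k, x) = 143*k
(1/20329 + 10619)/(h(29, 201) - 24043) = (1/20329 + 10619)/(143*29 - 24043) = (1/20329 + 10619)/(4147 - 24043) = (215873652/20329)/(-19896) = (215873652/20329)*(-1/19896) = -17989471/33705482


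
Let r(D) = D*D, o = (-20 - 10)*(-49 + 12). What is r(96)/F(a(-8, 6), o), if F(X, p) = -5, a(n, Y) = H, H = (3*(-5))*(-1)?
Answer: -9216/5 ≈ -1843.2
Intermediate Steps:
o = 1110 (o = -30*(-37) = 1110)
H = 15 (H = -15*(-1) = 15)
a(n, Y) = 15
r(D) = D**2
r(96)/F(a(-8, 6), o) = 96**2/(-5) = 9216*(-1/5) = -9216/5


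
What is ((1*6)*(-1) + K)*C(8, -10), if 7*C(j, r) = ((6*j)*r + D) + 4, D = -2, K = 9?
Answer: -1434/7 ≈ -204.86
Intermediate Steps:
C(j, r) = 2/7 + 6*j*r/7 (C(j, r) = (((6*j)*r - 2) + 4)/7 = ((6*j*r - 2) + 4)/7 = ((-2 + 6*j*r) + 4)/7 = (2 + 6*j*r)/7 = 2/7 + 6*j*r/7)
((1*6)*(-1) + K)*C(8, -10) = ((1*6)*(-1) + 9)*(2/7 + (6/7)*8*(-10)) = (6*(-1) + 9)*(2/7 - 480/7) = (-6 + 9)*(-478/7) = 3*(-478/7) = -1434/7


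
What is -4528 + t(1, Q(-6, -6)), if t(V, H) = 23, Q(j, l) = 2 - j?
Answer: -4505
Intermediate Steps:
-4528 + t(1, Q(-6, -6)) = -4528 + 23 = -4505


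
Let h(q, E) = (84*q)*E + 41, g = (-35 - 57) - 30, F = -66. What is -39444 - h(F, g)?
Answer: -715853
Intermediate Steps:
g = -122 (g = -92 - 30 = -122)
h(q, E) = 41 + 84*E*q (h(q, E) = 84*E*q + 41 = 41 + 84*E*q)
-39444 - h(F, g) = -39444 - (41 + 84*(-122)*(-66)) = -39444 - (41 + 676368) = -39444 - 1*676409 = -39444 - 676409 = -715853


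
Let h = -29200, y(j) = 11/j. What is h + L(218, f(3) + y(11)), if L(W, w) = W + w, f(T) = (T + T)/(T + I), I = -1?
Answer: -28978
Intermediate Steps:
f(T) = 2*T/(-1 + T) (f(T) = (T + T)/(T - 1) = (2*T)/(-1 + T) = 2*T/(-1 + T))
h + L(218, f(3) + y(11)) = -29200 + (218 + (2*3/(-1 + 3) + 11/11)) = -29200 + (218 + (2*3/2 + 11*(1/11))) = -29200 + (218 + (2*3*(½) + 1)) = -29200 + (218 + (3 + 1)) = -29200 + (218 + 4) = -29200 + 222 = -28978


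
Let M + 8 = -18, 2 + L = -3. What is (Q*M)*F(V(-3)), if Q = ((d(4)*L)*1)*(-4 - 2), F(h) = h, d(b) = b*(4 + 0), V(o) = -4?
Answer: 49920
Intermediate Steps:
L = -5 (L = -2 - 3 = -5)
d(b) = 4*b (d(b) = b*4 = 4*b)
M = -26 (M = -8 - 18 = -26)
Q = 480 (Q = (((4*4)*(-5))*1)*(-4 - 2) = ((16*(-5))*1)*(-6) = -80*1*(-6) = -80*(-6) = 480)
(Q*M)*F(V(-3)) = (480*(-26))*(-4) = -12480*(-4) = 49920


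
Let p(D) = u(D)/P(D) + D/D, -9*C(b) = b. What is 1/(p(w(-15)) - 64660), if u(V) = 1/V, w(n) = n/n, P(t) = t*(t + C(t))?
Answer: -8/517263 ≈ -1.5466e-5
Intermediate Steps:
C(b) = -b/9
P(t) = 8*t²/9 (P(t) = t*(t - t/9) = t*(8*t/9) = 8*t²/9)
w(n) = 1
p(D) = 1 + 9/(8*D³) (p(D) = 1/(D*((8*D²/9))) + D/D = (9/(8*D²))/D + 1 = 9/(8*D³) + 1 = 1 + 9/(8*D³))
1/(p(w(-15)) - 64660) = 1/((1 + (9/8)/1³) - 64660) = 1/((1 + (9/8)*1) - 64660) = 1/((1 + 9/8) - 64660) = 1/(17/8 - 64660) = 1/(-517263/8) = -8/517263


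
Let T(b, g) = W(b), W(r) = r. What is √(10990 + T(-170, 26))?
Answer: 2*√2705 ≈ 104.02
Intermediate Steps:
T(b, g) = b
√(10990 + T(-170, 26)) = √(10990 - 170) = √10820 = 2*√2705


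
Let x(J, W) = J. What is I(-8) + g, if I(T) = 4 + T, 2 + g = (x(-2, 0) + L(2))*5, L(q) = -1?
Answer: -21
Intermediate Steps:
g = -17 (g = -2 + (-2 - 1)*5 = -2 - 3*5 = -2 - 15 = -17)
I(-8) + g = (4 - 8) - 17 = -4 - 17 = -21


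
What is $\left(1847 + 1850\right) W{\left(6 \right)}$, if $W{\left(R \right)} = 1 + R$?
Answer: $25879$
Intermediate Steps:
$\left(1847 + 1850\right) W{\left(6 \right)} = \left(1847 + 1850\right) \left(1 + 6\right) = 3697 \cdot 7 = 25879$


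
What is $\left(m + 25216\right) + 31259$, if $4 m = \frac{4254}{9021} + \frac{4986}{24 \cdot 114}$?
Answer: $\frac{103251806075}{1828256} \approx 56476.0$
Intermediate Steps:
$m = \frac{1048475}{1828256}$ ($m = \frac{\frac{4254}{9021} + \frac{4986}{24 \cdot 114}}{4} = \frac{4254 \cdot \frac{1}{9021} + \frac{4986}{2736}}{4} = \frac{\frac{1418}{3007} + 4986 \cdot \frac{1}{2736}}{4} = \frac{\frac{1418}{3007} + \frac{277}{152}}{4} = \frac{1}{4} \cdot \frac{1048475}{457064} = \frac{1048475}{1828256} \approx 0.57348$)
$\left(m + 25216\right) + 31259 = \left(\frac{1048475}{1828256} + 25216\right) + 31259 = \frac{46102351771}{1828256} + 31259 = \frac{103251806075}{1828256}$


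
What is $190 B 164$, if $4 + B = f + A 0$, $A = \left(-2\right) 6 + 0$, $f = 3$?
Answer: $-31160$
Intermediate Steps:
$A = -12$ ($A = -12 + 0 = -12$)
$B = -1$ ($B = -4 + \left(3 - 0\right) = -4 + \left(3 + 0\right) = -4 + 3 = -1$)
$190 B 164 = 190 \left(-1\right) 164 = \left(-190\right) 164 = -31160$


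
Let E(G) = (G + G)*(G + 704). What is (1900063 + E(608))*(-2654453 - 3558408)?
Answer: -21716776046755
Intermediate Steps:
E(G) = 2*G*(704 + G) (E(G) = (2*G)*(704 + G) = 2*G*(704 + G))
(1900063 + E(608))*(-2654453 - 3558408) = (1900063 + 2*608*(704 + 608))*(-2654453 - 3558408) = (1900063 + 2*608*1312)*(-6212861) = (1900063 + 1595392)*(-6212861) = 3495455*(-6212861) = -21716776046755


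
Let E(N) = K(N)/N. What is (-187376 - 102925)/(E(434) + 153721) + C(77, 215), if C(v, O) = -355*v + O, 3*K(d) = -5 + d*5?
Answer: -5428362089742/200146907 ≈ -27122.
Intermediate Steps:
K(d) = -5/3 + 5*d/3 (K(d) = (-5 + d*5)/3 = (-5 + 5*d)/3 = -5/3 + 5*d/3)
C(v, O) = O - 355*v
E(N) = (-5/3 + 5*N/3)/N
(-187376 - 102925)/(E(434) + 153721) + C(77, 215) = (-187376 - 102925)/((5/3)*(-1 + 434)/434 + 153721) + (215 - 355*77) = -290301/((5/3)*(1/434)*433 + 153721) + (215 - 27335) = -290301/(2165/1302 + 153721) - 27120 = -290301/200146907/1302 - 27120 = -290301*1302/200146907 - 27120 = -377971902/200146907 - 27120 = -5428362089742/200146907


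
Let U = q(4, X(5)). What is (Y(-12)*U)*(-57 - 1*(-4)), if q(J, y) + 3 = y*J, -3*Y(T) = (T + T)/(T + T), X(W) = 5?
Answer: 901/3 ≈ 300.33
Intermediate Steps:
Y(T) = -1/3 (Y(T) = -(T + T)/(3*(T + T)) = -2*T/(3*(2*T)) = -2*T*1/(2*T)/3 = -1/3*1 = -1/3)
q(J, y) = -3 + J*y (q(J, y) = -3 + y*J = -3 + J*y)
U = 17 (U = -3 + 4*5 = -3 + 20 = 17)
(Y(-12)*U)*(-57 - 1*(-4)) = (-1/3*17)*(-57 - 1*(-4)) = -17*(-57 + 4)/3 = -17/3*(-53) = 901/3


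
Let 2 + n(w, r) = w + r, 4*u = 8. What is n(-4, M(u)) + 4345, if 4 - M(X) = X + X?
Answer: 4339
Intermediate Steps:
u = 2 (u = (1/4)*8 = 2)
M(X) = 4 - 2*X (M(X) = 4 - (X + X) = 4 - 2*X)
n(w, r) = -2 + r + w (n(w, r) = -2 + (w + r) = -2 + (r + w) = -2 + r + w)
n(-4, M(u)) + 4345 = (-2 + (4 - 2*2) - 4) + 4345 = (-2 + (4 - 4) - 4) + 4345 = (-2 + 0 - 4) + 4345 = -6 + 4345 = 4339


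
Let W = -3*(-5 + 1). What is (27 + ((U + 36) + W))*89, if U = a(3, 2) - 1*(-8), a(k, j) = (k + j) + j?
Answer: 8010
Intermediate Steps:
a(k, j) = k + 2*j (a(k, j) = (j + k) + j = k + 2*j)
W = 12 (W = -3*(-4) = 12)
U = 15 (U = (3 + 2*2) - 1*(-8) = (3 + 4) + 8 = 7 + 8 = 15)
(27 + ((U + 36) + W))*89 = (27 + ((15 + 36) + 12))*89 = (27 + (51 + 12))*89 = (27 + 63)*89 = 90*89 = 8010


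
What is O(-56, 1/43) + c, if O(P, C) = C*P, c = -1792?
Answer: -77112/43 ≈ -1793.3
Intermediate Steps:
O(-56, 1/43) + c = -56/43 - 1792 = -77112/43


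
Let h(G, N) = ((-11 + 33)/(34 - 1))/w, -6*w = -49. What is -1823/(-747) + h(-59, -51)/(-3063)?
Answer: 91201871/37371663 ≈ 2.4404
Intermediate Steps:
w = 49/6 (w = -⅙*(-49) = 49/6 ≈ 8.1667)
h(G, N) = 4/49 (h(G, N) = ((-11 + 33)/(34 - 1))/(49/6) = (22/33)*(6/49) = (22*(1/33))*(6/49) = (⅔)*(6/49) = 4/49)
-1823/(-747) + h(-59, -51)/(-3063) = -1823/(-747) + (4/49)/(-3063) = -1823*(-1/747) + (4/49)*(-1/3063) = 1823/747 - 4/150087 = 91201871/37371663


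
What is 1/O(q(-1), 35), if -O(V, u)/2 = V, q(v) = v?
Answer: 1/2 ≈ 0.50000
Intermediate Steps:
O(V, u) = -2*V
1/O(q(-1), 35) = 1/(-2*(-1)) = 1/2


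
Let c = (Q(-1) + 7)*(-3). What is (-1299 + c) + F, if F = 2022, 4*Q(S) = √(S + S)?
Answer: 702 - 3*I*√2/4 ≈ 702.0 - 1.0607*I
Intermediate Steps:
Q(S) = √2*√S/4 (Q(S) = √(S + S)/4 = √(2*S)/4 = (√2*√S)/4 = √2*√S/4)
c = -21 - 3*I*√2/4 (c = (√2*√(-1)/4 + 7)*(-3) = (√2*I/4 + 7)*(-3) = (I*√2/4 + 7)*(-3) = (7 + I*√2/4)*(-3) = -21 - 3*I*√2/4 ≈ -21.0 - 1.0607*I)
(-1299 + c) + F = (-1299 + (-21 - 3*I*√2/4)) + 2022 = (-1320 - 3*I*√2/4) + 2022 = 702 - 3*I*√2/4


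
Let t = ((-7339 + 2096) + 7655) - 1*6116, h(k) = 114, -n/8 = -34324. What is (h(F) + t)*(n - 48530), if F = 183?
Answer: -811562580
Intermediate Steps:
n = 274592 (n = -8*(-34324) = 274592)
t = -3704 (t = (-5243 + 7655) - 6116 = 2412 - 6116 = -3704)
(h(F) + t)*(n - 48530) = (114 - 3704)*(274592 - 48530) = -3590*226062 = -811562580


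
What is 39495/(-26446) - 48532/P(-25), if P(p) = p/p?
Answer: -1283516767/26446 ≈ -48534.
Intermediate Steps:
P(p) = 1
39495/(-26446) - 48532/P(-25) = 39495/(-26446) - 48532/1 = 39495*(-1/26446) - 48532*1 = -39495/26446 - 48532 = -1283516767/26446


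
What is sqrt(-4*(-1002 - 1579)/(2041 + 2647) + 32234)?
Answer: sqrt(11069782897)/586 ≈ 179.54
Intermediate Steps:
sqrt(-4*(-1002 - 1579)/(2041 + 2647) + 32234) = sqrt(-(-10324)/4688 + 32234) = sqrt(-4*(-2581/4688) + 32234) = sqrt(2581/1172 + 32234) = sqrt(37780829/1172) = sqrt(11069782897)/586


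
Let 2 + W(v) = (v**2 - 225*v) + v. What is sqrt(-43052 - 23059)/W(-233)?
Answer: I*sqrt(66111)/106479 ≈ 0.0024148*I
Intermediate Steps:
W(v) = -2 + v**2 - 224*v (W(v) = -2 + ((v**2 - 225*v) + v) = -2 + (v**2 - 224*v) = -2 + v**2 - 224*v)
sqrt(-43052 - 23059)/W(-233) = sqrt(-43052 - 23059)/(-2 + (-233)**2 - 224*(-233)) = sqrt(-66111)/(-2 + 54289 + 52192) = (I*sqrt(66111))/106479 = (I*sqrt(66111))*(1/106479) = I*sqrt(66111)/106479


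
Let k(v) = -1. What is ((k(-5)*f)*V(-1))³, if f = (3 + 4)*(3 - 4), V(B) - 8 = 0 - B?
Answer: 250047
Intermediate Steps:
V(B) = 8 - B (V(B) = 8 + (0 - B) = 8 - B)
f = -7 (f = 7*(-1) = -7)
((k(-5)*f)*V(-1))³ = ((-1*(-7))*(8 - 1*(-1)))³ = (7*(8 + 1))³ = (7*9)³ = 63³ = 250047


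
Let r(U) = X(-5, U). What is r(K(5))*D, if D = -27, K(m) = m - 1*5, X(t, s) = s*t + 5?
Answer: -135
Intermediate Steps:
X(t, s) = 5 + s*t
K(m) = -5 + m (K(m) = m - 5 = -5 + m)
r(U) = 5 - 5*U (r(U) = 5 + U*(-5) = 5 - 5*U)
r(K(5))*D = (5 - 5*(-5 + 5))*(-27) = (5 - 5*0)*(-27) = (5 + 0)*(-27) = 5*(-27) = -135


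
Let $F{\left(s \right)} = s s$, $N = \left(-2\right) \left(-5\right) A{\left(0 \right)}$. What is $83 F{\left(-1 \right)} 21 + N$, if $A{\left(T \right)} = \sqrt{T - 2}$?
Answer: $1743 + 10 i \sqrt{2} \approx 1743.0 + 14.142 i$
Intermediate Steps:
$A{\left(T \right)} = \sqrt{-2 + T}$
$N = 10 i \sqrt{2}$ ($N = \left(-2\right) \left(-5\right) \sqrt{-2 + 0} = 10 \sqrt{-2} = 10 i \sqrt{2} \approx 14.142 i$)
$F{\left(s \right)} = s^{2}$
$83 F{\left(-1 \right)} 21 + N = 83 \left(-1\right)^{2} \cdot 21 + 10 i \sqrt{2} = 83 \cdot 1 \cdot 21 + 10 i \sqrt{2} = 83 \cdot 21 + 10 i \sqrt{2} = 1743 + 10 i \sqrt{2}$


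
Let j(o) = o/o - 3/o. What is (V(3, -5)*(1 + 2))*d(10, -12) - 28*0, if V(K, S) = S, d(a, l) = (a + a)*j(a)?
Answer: -210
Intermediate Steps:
j(o) = 1 - 3/o
d(a, l) = -6 + 2*a (d(a, l) = (a + a)*((-3 + a)/a) = (2*a)*((-3 + a)/a) = -6 + 2*a)
(V(3, -5)*(1 + 2))*d(10, -12) - 28*0 = (-5*(1 + 2))*(-6 + 2*10) - 28*0 = (-5*3)*(-6 + 20) + 0 = -15*14 + 0 = -210 + 0 = -210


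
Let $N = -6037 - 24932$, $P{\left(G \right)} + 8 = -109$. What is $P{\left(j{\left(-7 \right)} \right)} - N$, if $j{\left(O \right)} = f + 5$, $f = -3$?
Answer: $30852$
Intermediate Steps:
$j{\left(O \right)} = 2$ ($j{\left(O \right)} = -3 + 5 = 2$)
$P{\left(G \right)} = -117$ ($P{\left(G \right)} = -8 - 109 = -117$)
$N = -30969$ ($N = -6037 - 24932 = -30969$)
$P{\left(j{\left(-7 \right)} \right)} - N = -117 - -30969 = -117 + 30969 = 30852$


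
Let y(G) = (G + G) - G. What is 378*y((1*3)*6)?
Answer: 6804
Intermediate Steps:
y(G) = G (y(G) = 2*G - G = G)
378*y((1*3)*6) = 378*((1*3)*6) = 378*(3*6) = 378*18 = 6804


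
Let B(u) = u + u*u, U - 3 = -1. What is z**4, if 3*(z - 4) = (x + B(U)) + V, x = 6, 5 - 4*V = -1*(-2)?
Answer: 1185921/256 ≈ 4632.5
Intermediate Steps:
U = 2 (U = 3 - 1 = 2)
V = 3/4 (V = 5/4 - (-1)*(-2)/4 = 5/4 - 1/4*2 = 5/4 - 1/2 = 3/4 ≈ 0.75000)
B(u) = u + u**2
z = 33/4 (z = 4 + ((6 + 2*(1 + 2)) + 3/4)/3 = 4 + ((6 + 2*3) + 3/4)/3 = 4 + ((6 + 6) + 3/4)/3 = 4 + (12 + 3/4)/3 = 4 + (1/3)*(51/4) = 4 + 17/4 = 33/4 ≈ 8.2500)
z**4 = (33/4)**4 = 1185921/256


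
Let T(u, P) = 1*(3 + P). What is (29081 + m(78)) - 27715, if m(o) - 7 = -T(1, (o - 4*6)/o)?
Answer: 17801/13 ≈ 1369.3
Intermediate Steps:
T(u, P) = 3 + P
m(o) = 4 - (-24 + o)/o (m(o) = 7 - (3 + (o - 4*6)/o) = 7 - (3 + (o - 24)/o) = 7 - (3 + (-24 + o)/o) = 7 + (-3 - (-24 + o)/o) = 4 - (-24 + o)/o)
(29081 + m(78)) - 27715 = (29081 + (3 + 24/78)) - 27715 = (29081 + (3 + 24*(1/78))) - 27715 = (29081 + (3 + 4/13)) - 27715 = (29081 + 43/13) - 27715 = 378096/13 - 27715 = 17801/13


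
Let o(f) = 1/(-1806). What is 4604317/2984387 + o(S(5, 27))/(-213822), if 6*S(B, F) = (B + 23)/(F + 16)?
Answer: 254002101976433/164636920055412 ≈ 1.5428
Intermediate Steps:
S(B, F) = (23 + B)/(6*(16 + F)) (S(B, F) = ((B + 23)/(F + 16))/6 = ((23 + B)/(16 + F))/6 = (23 + B)/(6*(16 + F)))
o(f) = -1/1806
4604317/2984387 + o(S(5, 27))/(-213822) = 4604317/2984387 - 1/1806/(-213822) = 4604317*(1/2984387) - 1/1806*(-1/213822) = 4604317/2984387 + 1/386162532 = 254002101976433/164636920055412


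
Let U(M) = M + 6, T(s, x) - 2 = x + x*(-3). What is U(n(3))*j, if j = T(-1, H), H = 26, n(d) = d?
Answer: -450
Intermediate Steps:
T(s, x) = 2 - 2*x (T(s, x) = 2 + (x + x*(-3)) = 2 + (x - 3*x) = 2 - 2*x)
U(M) = 6 + M
j = -50 (j = 2 - 2*26 = 2 - 52 = -50)
U(n(3))*j = (6 + 3)*(-50) = 9*(-50) = -450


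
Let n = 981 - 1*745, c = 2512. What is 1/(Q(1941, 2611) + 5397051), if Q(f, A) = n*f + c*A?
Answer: 1/12413959 ≈ 8.0555e-8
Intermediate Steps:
n = 236 (n = 981 - 745 = 236)
Q(f, A) = 236*f + 2512*A
1/(Q(1941, 2611) + 5397051) = 1/((236*1941 + 2512*2611) + 5397051) = 1/((458076 + 6558832) + 5397051) = 1/(7016908 + 5397051) = 1/12413959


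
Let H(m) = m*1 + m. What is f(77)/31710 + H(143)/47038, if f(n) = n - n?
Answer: 143/23519 ≈ 0.0060802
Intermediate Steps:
H(m) = 2*m (H(m) = m + m = 2*m)
f(n) = 0
f(77)/31710 + H(143)/47038 = 0/31710 + (2*143)/47038 = 0*(1/31710) + 286*(1/47038) = 0 + 143/23519 = 143/23519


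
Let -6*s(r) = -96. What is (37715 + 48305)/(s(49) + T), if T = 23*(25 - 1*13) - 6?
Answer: 3910/13 ≈ 300.77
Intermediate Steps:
s(r) = 16 (s(r) = -⅙*(-96) = 16)
T = 270 (T = 23*(25 - 13) - 6 = 23*12 - 6 = 276 - 6 = 270)
(37715 + 48305)/(s(49) + T) = (37715 + 48305)/(16 + 270) = 86020/286 = 86020*(1/286) = 3910/13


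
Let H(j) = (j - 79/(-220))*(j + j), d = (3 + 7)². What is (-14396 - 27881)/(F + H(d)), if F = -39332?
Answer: 465047/211862 ≈ 2.1950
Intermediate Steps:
d = 100 (d = 10² = 100)
H(j) = 2*j*(79/220 + j) (H(j) = (j - 79*(-1/220))*(2*j) = (j + 79/220)*(2*j) = (79/220 + j)*(2*j) = 2*j*(79/220 + j))
(-14396 - 27881)/(F + H(d)) = (-14396 - 27881)/(-39332 + (1/110)*100*(79 + 220*100)) = -42277/(-39332 + (1/110)*100*(79 + 22000)) = -42277/(-39332 + (1/110)*100*22079) = -42277/(-39332 + 220790/11) = -42277/(-211862/11) = -42277*(-11/211862) = 465047/211862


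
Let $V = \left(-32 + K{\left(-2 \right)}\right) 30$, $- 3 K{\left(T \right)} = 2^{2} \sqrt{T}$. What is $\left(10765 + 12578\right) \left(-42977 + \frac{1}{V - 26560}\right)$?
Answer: $\frac{23343 \left(- 1719080 \sqrt{2} + 1182727041 i\right)}{40 \left(\sqrt{2} - 688 i\right)} \approx -1.0032 \cdot 10^{9} + 0.0019531 i$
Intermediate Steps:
$K{\left(T \right)} = - \frac{4 \sqrt{T}}{3}$ ($K{\left(T \right)} = - \frac{2^{2} \sqrt{T}}{3} = - \frac{4 \sqrt{T}}{3}$)
$V = -960 - 40 i \sqrt{2}$ ($V = \left(-32 - \frac{4 \sqrt{-2}}{3}\right) 30 = \left(-32 - \frac{4 i \sqrt{2}}{3}\right) 30 = -960 - 40 i \sqrt{2} \approx -960.0 - 56.569 i$)
$\left(10765 + 12578\right) \left(-42977 + \frac{1}{V - 26560}\right) = \left(10765 + 12578\right) \left(-42977 + \frac{1}{\left(-960 - 40 i \sqrt{2}\right) - 26560}\right) = 23343 \left(-42977 + \frac{1}{-27520 - 40 i \sqrt{2}}\right) = -1003212111 + \frac{23343}{-27520 - 40 i \sqrt{2}}$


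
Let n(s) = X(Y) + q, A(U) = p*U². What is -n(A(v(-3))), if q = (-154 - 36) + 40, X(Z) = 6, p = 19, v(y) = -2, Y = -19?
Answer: 144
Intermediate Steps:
q = -150 (q = -190 + 40 = -150)
A(U) = 19*U²
n(s) = -144 (n(s) = 6 - 150 = -144)
-n(A(v(-3))) = -1*(-144) = 144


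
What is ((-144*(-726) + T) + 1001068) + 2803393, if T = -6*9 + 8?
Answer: 3908959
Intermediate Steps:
T = -46 (T = -54 + 8 = -46)
((-144*(-726) + T) + 1001068) + 2803393 = ((-144*(-726) - 46) + 1001068) + 2803393 = ((104544 - 46) + 1001068) + 2803393 = (104498 + 1001068) + 2803393 = 1105566 + 2803393 = 3908959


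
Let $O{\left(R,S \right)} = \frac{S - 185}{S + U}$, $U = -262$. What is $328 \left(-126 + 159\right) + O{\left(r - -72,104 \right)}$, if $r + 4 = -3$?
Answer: $\frac{1710273}{158} \approx 10825.0$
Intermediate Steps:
$r = -7$ ($r = -4 - 3 = -7$)
$O{\left(R,S \right)} = \frac{-185 + S}{-262 + S}$ ($O{\left(R,S \right)} = \frac{S - 185}{S - 262} = \frac{-185 + S}{-262 + S}$)
$328 \left(-126 + 159\right) + O{\left(r - -72,104 \right)} = 328 \left(-126 + 159\right) + \frac{-185 + 104}{-262 + 104} = 328 \cdot 33 + \frac{1}{-158} \left(-81\right) = 10824 - - \frac{81}{158} = 10824 + \frac{81}{158} = \frac{1710273}{158}$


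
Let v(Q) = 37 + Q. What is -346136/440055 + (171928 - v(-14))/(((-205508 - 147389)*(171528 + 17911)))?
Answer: -3305730990917609/4202679569933295 ≈ -0.78658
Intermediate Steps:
-346136/440055 + (171928 - v(-14))/(((-205508 - 147389)*(171528 + 17911))) = -346136/440055 + (171928 - (37 - 14))/(((-205508 - 147389)*(171528 + 17911))) = -346136*1/440055 + (171928 - 1*23)/((-352897*189439)) = -49448/62865 + (171928 - 23)/(-66852454783) = -49448/62865 + 171905*(-1/66852454783) = -49448/62865 - 171905/66852454783 = -3305730990917609/4202679569933295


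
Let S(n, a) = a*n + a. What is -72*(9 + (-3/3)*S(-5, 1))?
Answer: -936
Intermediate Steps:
S(n, a) = a + a*n
-72*(9 + (-3/3)*S(-5, 1)) = -72*(9 + (-3/3)*(1*(1 - 5))) = -72*(9 + (-3*⅓)*(1*(-4))) = -72*(9 - 1*(-4)) = -72*(9 + 4) = -72*13 = -936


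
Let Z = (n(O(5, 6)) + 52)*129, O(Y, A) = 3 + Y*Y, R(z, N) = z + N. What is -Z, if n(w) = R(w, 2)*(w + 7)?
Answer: -142158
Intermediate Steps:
R(z, N) = N + z
O(Y, A) = 3 + Y**2
n(w) = (2 + w)*(7 + w) (n(w) = (2 + w)*(w + 7) = (2 + w)*(7 + w))
Z = 142158 (Z = ((2 + (3 + 5**2))*(7 + (3 + 5**2)) + 52)*129 = ((2 + (3 + 25))*(7 + (3 + 25)) + 52)*129 = ((2 + 28)*(7 + 28) + 52)*129 = (30*35 + 52)*129 = (1050 + 52)*129 = 1102*129 = 142158)
-Z = -1*142158 = -142158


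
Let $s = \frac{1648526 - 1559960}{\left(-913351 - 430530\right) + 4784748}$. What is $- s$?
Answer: $- \frac{88566}{3440867} \approx -0.025739$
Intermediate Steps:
$s = \frac{88566}{3440867}$ ($s = \frac{88566}{\left(-913351 - 430530\right) + 4784748} = \frac{88566}{-1343881 + 4784748} = \frac{88566}{3440867} \approx 0.025739$)
$- s = \left(-1\right) \frac{88566}{3440867} = - \frac{88566}{3440867}$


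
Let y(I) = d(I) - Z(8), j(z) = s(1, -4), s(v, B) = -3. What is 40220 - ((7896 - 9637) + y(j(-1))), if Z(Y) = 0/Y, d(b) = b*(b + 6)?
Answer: 41970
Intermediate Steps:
d(b) = b*(6 + b)
j(z) = -3
Z(Y) = 0
y(I) = I*(6 + I) (y(I) = I*(6 + I) - 1*0 = I*(6 + I) + 0 = I*(6 + I))
40220 - ((7896 - 9637) + y(j(-1))) = 40220 - ((7896 - 9637) - 3*(6 - 3)) = 40220 - (-1741 - 3*3) = 40220 - (-1741 - 9) = 40220 - 1*(-1750) = 40220 + 1750 = 41970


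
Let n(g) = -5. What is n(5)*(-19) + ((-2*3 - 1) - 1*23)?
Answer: 65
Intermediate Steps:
n(5)*(-19) + ((-2*3 - 1) - 1*23) = -5*(-19) + ((-2*3 - 1) - 1*23) = 95 + ((-6 - 1) - 23) = 95 + (-7 - 23) = 95 - 30 = 65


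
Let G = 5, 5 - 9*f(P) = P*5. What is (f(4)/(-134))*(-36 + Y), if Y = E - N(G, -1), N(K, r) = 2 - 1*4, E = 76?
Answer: 35/67 ≈ 0.52239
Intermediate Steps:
f(P) = 5/9 - 5*P/9 (f(P) = 5/9 - P*5/9 = 5/9 - 5*P/9)
N(K, r) = -2 (N(K, r) = 2 - 4 = -2)
Y = 78 (Y = 76 - 1*(-2) = 76 + 2 = 78)
(f(4)/(-134))*(-36 + Y) = ((5/9 - 5/9*4)/(-134))*(-36 + 78) = ((5/9 - 20/9)*(-1/134))*42 = -5/3*(-1/134)*42 = (5/402)*42 = 35/67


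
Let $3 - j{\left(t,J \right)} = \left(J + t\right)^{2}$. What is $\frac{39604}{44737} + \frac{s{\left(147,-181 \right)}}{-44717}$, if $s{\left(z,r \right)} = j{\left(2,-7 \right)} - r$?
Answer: $\frac{1763858885}{2000504429} \approx 0.88171$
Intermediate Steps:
$j{\left(t,J \right)} = 3 - \left(J + t\right)^{2}$
$s{\left(z,r \right)} = -22 - r$ ($s{\left(z,r \right)} = \left(3 - \left(-7 + 2\right)^{2}\right) - r = \left(3 - \left(-5\right)^{2}\right) - r = \left(3 - 25\right) - r = -22 - r$)
$\frac{39604}{44737} + \frac{s{\left(147,-181 \right)}}{-44717} = \frac{39604}{44737} + \frac{-22 - -181}{-44717} = 39604 \cdot \frac{1}{44737} + \left(-22 + 181\right) \left(- \frac{1}{44717}\right) = \frac{39604}{44737} + 159 \left(- \frac{1}{44717}\right) = \frac{39604}{44737} - \frac{159}{44717} = \frac{1763858885}{2000504429}$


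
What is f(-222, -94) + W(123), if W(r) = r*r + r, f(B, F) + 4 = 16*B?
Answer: 11696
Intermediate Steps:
f(B, F) = -4 + 16*B
W(r) = r + r² (W(r) = r² + r = r + r²)
f(-222, -94) + W(123) = (-4 + 16*(-222)) + 123*(1 + 123) = (-4 - 3552) + 123*124 = -3556 + 15252 = 11696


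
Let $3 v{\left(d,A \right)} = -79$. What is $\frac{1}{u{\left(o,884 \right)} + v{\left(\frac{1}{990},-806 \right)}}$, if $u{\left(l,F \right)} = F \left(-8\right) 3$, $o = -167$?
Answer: $- \frac{3}{63727} \approx -4.7076 \cdot 10^{-5}$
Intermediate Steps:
$u{\left(l,F \right)} = - 24 F$ ($u{\left(l,F \right)} = - 8 F 3 = - 24 F$)
$v{\left(d,A \right)} = - \frac{79}{3}$ ($v{\left(d,A \right)} = \frac{1}{3} \left(-79\right) = - \frac{79}{3}$)
$\frac{1}{u{\left(o,884 \right)} + v{\left(\frac{1}{990},-806 \right)}} = \frac{1}{\left(-24\right) 884 - \frac{79}{3}} = \frac{1}{-21216 - \frac{79}{3}} = \frac{1}{- \frac{63727}{3}} = - \frac{3}{63727}$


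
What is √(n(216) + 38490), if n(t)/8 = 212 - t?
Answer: √38458 ≈ 196.11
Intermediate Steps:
n(t) = 1696 - 8*t (n(t) = 8*(212 - t) = 1696 - 8*t)
√(n(216) + 38490) = √((1696 - 8*216) + 38490) = √((1696 - 1728) + 38490) = √(-32 + 38490) = √38458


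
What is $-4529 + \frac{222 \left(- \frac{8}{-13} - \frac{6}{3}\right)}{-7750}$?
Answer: $- \frac{228146377}{50375} \approx -4529.0$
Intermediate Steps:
$-4529 + \frac{222 \left(- \frac{8}{-13} - \frac{6}{3}\right)}{-7750} = -4529 + 222 \left(\left(-8\right) \left(- \frac{1}{13}\right) - 2\right) \left(- \frac{1}{7750}\right) = -4529 + 222 \left(\frac{8}{13} - 2\right) \left(- \frac{1}{7750}\right) = -4529 + 222 \left(- \frac{18}{13}\right) \left(- \frac{1}{7750}\right) = -4529 - - \frac{1998}{50375} = -4529 + \frac{1998}{50375} = - \frac{228146377}{50375}$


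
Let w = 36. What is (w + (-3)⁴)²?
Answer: 13689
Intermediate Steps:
(w + (-3)⁴)² = (36 + (-3)⁴)² = (36 + 81)² = 117² = 13689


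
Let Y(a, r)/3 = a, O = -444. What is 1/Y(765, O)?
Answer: 1/2295 ≈ 0.00043573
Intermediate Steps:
Y(a, r) = 3*a
1/Y(765, O) = 1/(3*765) = 1/2295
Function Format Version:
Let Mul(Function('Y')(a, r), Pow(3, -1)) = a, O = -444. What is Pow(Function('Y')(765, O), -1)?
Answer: Rational(1, 2295) ≈ 0.00043573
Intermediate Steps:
Function('Y')(a, r) = Mul(3, a)
Pow(Function('Y')(765, O), -1) = Pow(Mul(3, 765), -1) = Pow(2295, -1) = Rational(1, 2295)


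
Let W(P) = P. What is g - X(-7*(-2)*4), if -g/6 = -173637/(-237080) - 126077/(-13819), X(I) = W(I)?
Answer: -188603313149/1638104260 ≈ -115.14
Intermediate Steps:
X(I) = I
g = -96869474589/1638104260 (g = -6*(-173637/(-237080) - 126077/(-13819)) = -6*(-173637*(-1/237080) - 126077*(-1/13819)) = -6*(173637/237080 + 126077/13819) = -6*32289824863/3276208520 = -96869474589/1638104260 ≈ -59.135)
g - X(-7*(-2)*4) = -96869474589/1638104260 - (-7*(-2))*4 = -96869474589/1638104260 - 14*4 = -96869474589/1638104260 - 1*56 = -96869474589/1638104260 - 56 = -188603313149/1638104260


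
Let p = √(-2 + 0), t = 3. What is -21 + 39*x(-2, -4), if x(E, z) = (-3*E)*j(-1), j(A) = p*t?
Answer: -21 + 702*I*√2 ≈ -21.0 + 992.78*I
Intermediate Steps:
p = I*√2 (p = √(-2) = I*√2 ≈ 1.4142*I)
j(A) = 3*I*√2 (j(A) = (I*√2)*3 = 3*I*√2)
x(E, z) = -9*I*E*√2 (x(E, z) = (-3*E)*(3*I*√2) = -9*I*E*√2)
-21 + 39*x(-2, -4) = -21 + 39*(-9*I*(-2)*√2) = -21 + 39*(18*I*√2) = -21 + 702*I*√2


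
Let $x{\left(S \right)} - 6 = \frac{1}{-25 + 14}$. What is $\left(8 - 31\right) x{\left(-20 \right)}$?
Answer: $- \frac{1495}{11} \approx -135.91$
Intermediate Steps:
$x{\left(S \right)} = \frac{65}{11}$ ($x{\left(S \right)} = 6 + \frac{1}{-25 + 14} = 6 + \frac{1}{-11} = 6 - \frac{1}{11} = \frac{65}{11}$)
$\left(8 - 31\right) x{\left(-20 \right)} = \left(8 - 31\right) \frac{65}{11} = \left(-23\right) \frac{65}{11} = - \frac{1495}{11}$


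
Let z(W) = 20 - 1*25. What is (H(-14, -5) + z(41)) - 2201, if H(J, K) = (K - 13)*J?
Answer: -1954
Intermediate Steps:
H(J, K) = J*(-13 + K) (H(J, K) = (-13 + K)*J = J*(-13 + K))
z(W) = -5 (z(W) = 20 - 25 = -5)
(H(-14, -5) + z(41)) - 2201 = (-14*(-13 - 5) - 5) - 2201 = (-14*(-18) - 5) - 2201 = (252 - 5) - 2201 = 247 - 2201 = -1954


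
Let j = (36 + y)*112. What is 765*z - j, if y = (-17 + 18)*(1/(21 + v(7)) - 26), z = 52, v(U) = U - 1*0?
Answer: 38656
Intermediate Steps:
v(U) = U (v(U) = U + 0 = U)
y = -727/28 (y = (-17 + 18)*(1/(21 + 7) - 26) = 1*(1/28 - 26) = 1*(-727/28) = -727/28 ≈ -25.964)
j = 1124 (j = (36 - 727/28)*112 = (281/28)*112 = 1124)
765*z - j = 765*52 - 1*1124 = 39780 - 1124 = 38656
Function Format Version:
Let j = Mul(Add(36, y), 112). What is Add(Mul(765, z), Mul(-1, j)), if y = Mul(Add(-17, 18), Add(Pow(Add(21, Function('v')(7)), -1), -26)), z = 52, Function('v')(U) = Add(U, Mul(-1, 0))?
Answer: 38656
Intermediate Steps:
Function('v')(U) = U (Function('v')(U) = Add(U, 0) = U)
y = Rational(-727, 28) (y = Mul(Add(-17, 18), Add(Pow(Add(21, 7), -1), -26)) = Mul(1, Add(Pow(28, -1), -26)) = Mul(1, Add(Rational(1, 28), -26)) = Mul(1, Rational(-727, 28)) = Rational(-727, 28) ≈ -25.964)
j = 1124 (j = Mul(Add(36, Rational(-727, 28)), 112) = Mul(Rational(281, 28), 112) = 1124)
Add(Mul(765, z), Mul(-1, j)) = Add(Mul(765, 52), Mul(-1, 1124)) = Add(39780, -1124) = 38656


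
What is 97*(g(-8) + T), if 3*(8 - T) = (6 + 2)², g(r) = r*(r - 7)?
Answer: 31040/3 ≈ 10347.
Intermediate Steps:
g(r) = r*(-7 + r)
T = -40/3 (T = 8 - (6 + 2)²/3 = 8 - ⅓*8² = 8 - ⅓*64 = 8 - 64/3 = -40/3 ≈ -13.333)
97*(g(-8) + T) = 97*(-8*(-7 - 8) - 40/3) = 97*(-8*(-15) - 40/3) = 97*(120 - 40/3) = 97*(320/3) = 31040/3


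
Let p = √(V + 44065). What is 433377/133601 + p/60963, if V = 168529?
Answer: 433377/133601 + √212594/60963 ≈ 3.2514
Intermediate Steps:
p = √212594 (p = √(168529 + 44065) = √212594 ≈ 461.08)
433377/133601 + p/60963 = 433377/133601 + √212594/60963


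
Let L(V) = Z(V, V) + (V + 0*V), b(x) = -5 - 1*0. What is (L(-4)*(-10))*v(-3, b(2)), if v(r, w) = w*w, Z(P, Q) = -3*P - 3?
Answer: -1250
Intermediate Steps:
b(x) = -5 (b(x) = -5 + 0 = -5)
Z(P, Q) = -3 - 3*P
v(r, w) = w²
L(V) = -3 - 2*V (L(V) = (-3 - 3*V) + (V + 0*V) = (-3 - 3*V) + (V + 0) = (-3 - 3*V) + V = -3 - 2*V)
(L(-4)*(-10))*v(-3, b(2)) = ((-3 - 2*(-4))*(-10))*(-5)² = ((-3 + 8)*(-10))*25 = (5*(-10))*25 = -50*25 = -1250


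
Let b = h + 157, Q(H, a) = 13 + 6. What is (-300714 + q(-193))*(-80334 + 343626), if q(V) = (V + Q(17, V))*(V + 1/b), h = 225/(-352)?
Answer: -3871113661051632/55039 ≈ -7.0334e+10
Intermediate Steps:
Q(H, a) = 19
h = -225/352 (h = 225*(-1/352) = -225/352 ≈ -0.63920)
b = 55039/352 (b = -225/352 + 157 = 55039/352 ≈ 156.36)
q(V) = (19 + V)*(352/55039 + V) (q(V) = (V + 19)*(V + 1/(55039/352)) = (19 + V)*(V + 352/55039) = (19 + V)*(352/55039 + V))
(-300714 + q(-193))*(-80334 + 343626) = (-300714 + (6688/55039 + (-193)² + (1046093/55039)*(-193)))*(-80334 + 343626) = (-300714 + (6688/55039 + 37249 - 201895949/55039))*263292 = (-300714 + 1848258450/55039)*263292 = -14702739396/55039*263292 = -3871113661051632/55039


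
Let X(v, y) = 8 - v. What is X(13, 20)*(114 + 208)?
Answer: -1610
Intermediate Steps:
X(13, 20)*(114 + 208) = (8 - 1*13)*(114 + 208) = (8 - 13)*322 = -5*322 = -1610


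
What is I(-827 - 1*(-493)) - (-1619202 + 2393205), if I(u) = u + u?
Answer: -774671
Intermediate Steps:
I(u) = 2*u
I(-827 - 1*(-493)) - (-1619202 + 2393205) = 2*(-827 - 1*(-493)) - (-1619202 + 2393205) = 2*(-827 + 493) - 1*774003 = 2*(-334) - 774003 = -668 - 774003 = -774671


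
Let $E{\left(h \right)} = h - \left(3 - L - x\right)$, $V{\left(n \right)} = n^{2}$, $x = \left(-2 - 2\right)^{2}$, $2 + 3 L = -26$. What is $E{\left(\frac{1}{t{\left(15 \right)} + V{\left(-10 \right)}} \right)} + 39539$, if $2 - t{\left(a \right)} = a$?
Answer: $\frac{3440213}{87} \approx 39543.0$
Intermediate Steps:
$L = - \frac{28}{3}$ ($L = - \frac{2}{3} + \frac{1}{3} \left(-26\right) = - \frac{2}{3} - \frac{26}{3} = - \frac{28}{3} \approx -9.3333$)
$t{\left(a \right)} = 2 - a$
$x = 16$ ($x = \left(-4\right)^{2} = 16$)
$E{\left(h \right)} = \frac{11}{3} + h$ ($E{\left(h \right)} = h + \left(\left(- \frac{28}{3} + 16\right) - 3\right) = h + \left(\frac{20}{3} - 3\right) = h + \frac{11}{3} = \frac{11}{3} + h$)
$E{\left(\frac{1}{t{\left(15 \right)} + V{\left(-10 \right)}} \right)} + 39539 = \left(\frac{11}{3} + \frac{1}{\left(2 - 15\right) + \left(-10\right)^{2}}\right) + 39539 = \left(\frac{11}{3} + \frac{1}{\left(2 - 15\right) + 100}\right) + 39539 = \left(\frac{11}{3} + \frac{1}{-13 + 100}\right) + 39539 = \left(\frac{11}{3} + \frac{1}{87}\right) + 39539 = \frac{320}{87} + 39539 = \frac{3440213}{87}$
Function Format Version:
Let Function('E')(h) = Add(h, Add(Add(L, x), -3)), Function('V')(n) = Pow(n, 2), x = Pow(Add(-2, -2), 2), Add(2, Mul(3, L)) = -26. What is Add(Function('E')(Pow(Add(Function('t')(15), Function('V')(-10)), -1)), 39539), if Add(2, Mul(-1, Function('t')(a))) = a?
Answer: Rational(3440213, 87) ≈ 39543.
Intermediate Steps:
L = Rational(-28, 3) (L = Add(Rational(-2, 3), Mul(Rational(1, 3), -26)) = Add(Rational(-2, 3), Rational(-26, 3)) = Rational(-28, 3) ≈ -9.3333)
Function('t')(a) = Add(2, Mul(-1, a))
x = 16 (x = Pow(-4, 2) = 16)
Function('E')(h) = Add(Rational(11, 3), h) (Function('E')(h) = Add(h, Add(Add(Rational(-28, 3), 16), -3)) = Add(h, Add(Rational(20, 3), -3)) = Add(h, Rational(11, 3)) = Add(Rational(11, 3), h))
Add(Function('E')(Pow(Add(Function('t')(15), Function('V')(-10)), -1)), 39539) = Add(Add(Rational(11, 3), Pow(Add(Add(2, Mul(-1, 15)), Pow(-10, 2)), -1)), 39539) = Add(Add(Rational(11, 3), Pow(Add(Add(2, -15), 100), -1)), 39539) = Add(Add(Rational(11, 3), Pow(Add(-13, 100), -1)), 39539) = Add(Add(Rational(11, 3), Pow(87, -1)), 39539) = Add(Add(Rational(11, 3), Rational(1, 87)), 39539) = Add(Rational(320, 87), 39539) = Rational(3440213, 87)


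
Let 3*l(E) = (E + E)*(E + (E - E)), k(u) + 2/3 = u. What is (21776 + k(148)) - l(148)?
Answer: 21962/3 ≈ 7320.7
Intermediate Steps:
k(u) = -⅔ + u
l(E) = 2*E²/3 (l(E) = ((E + E)*(E + (E - E)))/3 = ((2*E)*(E + 0))/3 = ((2*E)*E)/3 = (2*E²)/3 = 2*E²/3)
(21776 + k(148)) - l(148) = (21776 + (-⅔ + 148)) - 2*148²/3 = (21776 + 442/3) - 2*21904/3 = 65770/3 - 1*43808/3 = 65770/3 - 43808/3 = 21962/3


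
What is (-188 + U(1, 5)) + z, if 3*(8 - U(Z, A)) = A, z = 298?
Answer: 349/3 ≈ 116.33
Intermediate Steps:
U(Z, A) = 8 - A/3
(-188 + U(1, 5)) + z = (-188 + (8 - ⅓*5)) + 298 = (-188 + (8 - 5/3)) + 298 = (-188 + 19/3) + 298 = -545/3 + 298 = 349/3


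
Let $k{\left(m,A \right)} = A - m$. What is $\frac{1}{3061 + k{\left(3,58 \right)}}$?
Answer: $\frac{1}{3116} \approx 0.00032092$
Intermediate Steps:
$\frac{1}{3061 + k{\left(3,58 \right)}} = \frac{1}{3061 + \left(58 - 3\right)} = \frac{1}{3061 + 55} = \frac{1}{3116}$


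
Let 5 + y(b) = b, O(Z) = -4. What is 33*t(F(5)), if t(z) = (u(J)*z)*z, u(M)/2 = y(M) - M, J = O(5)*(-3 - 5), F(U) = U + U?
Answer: -33000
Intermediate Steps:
F(U) = 2*U
y(b) = -5 + b
J = 32 (J = -4*(-3 - 5) = -4*(-8) = 32)
u(M) = -10 (u(M) = 2*((-5 + M) - M) = 2*(-5) = -10)
t(z) = -10*z² (t(z) = (-10*z)*z = -10*z²)
33*t(F(5)) = 33*(-10*(2*5)²) = 33*(-10*10²) = 33*(-10*100) = 33*(-1000) = -33000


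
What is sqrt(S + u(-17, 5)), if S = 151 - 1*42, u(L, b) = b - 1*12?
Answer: sqrt(102) ≈ 10.100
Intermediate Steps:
u(L, b) = -12 + b (u(L, b) = b - 12 = -12 + b)
S = 109 (S = 151 - 42 = 109)
sqrt(S + u(-17, 5)) = sqrt(109 + (-12 + 5)) = sqrt(109 - 7) = sqrt(102)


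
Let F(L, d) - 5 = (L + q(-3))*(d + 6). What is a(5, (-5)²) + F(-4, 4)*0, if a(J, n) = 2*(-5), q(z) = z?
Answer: -10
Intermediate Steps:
F(L, d) = 5 + (-3 + L)*(6 + d) (F(L, d) = 5 + (L - 3)*(d + 6) = 5 + (-3 + L)*(6 + d))
a(J, n) = -10
a(5, (-5)²) + F(-4, 4)*0 = -10 + (-13 - 3*4 + 6*(-4) - 4*4)*0 = -10 + (-13 - 12 - 24 - 16)*0 = -10 - 65*0 = -10 + 0 = -10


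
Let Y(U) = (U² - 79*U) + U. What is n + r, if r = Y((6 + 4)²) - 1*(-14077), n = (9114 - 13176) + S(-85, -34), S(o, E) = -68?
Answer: 12147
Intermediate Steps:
Y(U) = U² - 78*U
n = -4130 (n = (9114 - 13176) - 68 = -4062 - 68 = -4130)
r = 16277 (r = (6 + 4)²*(-78 + (6 + 4)²) - 1*(-14077) = 10²*(-78 + 10²) + 14077 = 100*(-78 + 100) + 14077 = 100*22 + 14077 = 2200 + 14077 = 16277)
n + r = -4130 + 16277 = 12147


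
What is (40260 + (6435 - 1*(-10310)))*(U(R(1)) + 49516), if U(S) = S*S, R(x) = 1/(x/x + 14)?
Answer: 127019692501/45 ≈ 2.8227e+9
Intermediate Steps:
R(x) = 1/15 (R(x) = 1/(1 + 14) = 1/15)
U(S) = S²
(40260 + (6435 - 1*(-10310)))*(U(R(1)) + 49516) = (40260 + (6435 - 1*(-10310)))*((1/15)² + 49516) = (40260 + (6435 + 10310))*(1/225 + 49516) = (40260 + 16745)*(11141101/225) = 57005*(11141101/225) = 127019692501/45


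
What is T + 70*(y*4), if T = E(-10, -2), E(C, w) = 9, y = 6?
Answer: 1689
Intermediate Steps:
T = 9
T + 70*(y*4) = 9 + 70*(6*4) = 9 + 70*24 = 9 + 1680 = 1689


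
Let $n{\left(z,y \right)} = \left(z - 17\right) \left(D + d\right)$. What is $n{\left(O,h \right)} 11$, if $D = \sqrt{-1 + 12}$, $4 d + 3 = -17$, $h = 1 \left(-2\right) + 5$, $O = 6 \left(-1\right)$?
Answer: $1265 - 253 \sqrt{11} \approx 425.89$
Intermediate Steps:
$O = -6$
$h = 3$ ($h = -2 + 5 = 3$)
$d = -5$ ($d = - \frac{3}{4} + \frac{1}{4} \left(-17\right) = - \frac{3}{4} - \frac{17}{4} = -5$)
$D = \sqrt{11} \approx 3.3166$
$n{\left(z,y \right)} = \left(-17 + z\right) \left(-5 + \sqrt{11}\right)$ ($n{\left(z,y \right)} = \left(z - 17\right) \left(\sqrt{11} - 5\right) = \left(-17 + z\right) \left(-5 + \sqrt{11}\right)$)
$n{\left(O,h \right)} 11 = \left(85 - 17 \sqrt{11} - -30 - 6 \sqrt{11}\right) 11 = \left(85 - 17 \sqrt{11} + 30 - 6 \sqrt{11}\right) 11 = \left(115 - 23 \sqrt{11}\right) 11 = 1265 - 253 \sqrt{11}$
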